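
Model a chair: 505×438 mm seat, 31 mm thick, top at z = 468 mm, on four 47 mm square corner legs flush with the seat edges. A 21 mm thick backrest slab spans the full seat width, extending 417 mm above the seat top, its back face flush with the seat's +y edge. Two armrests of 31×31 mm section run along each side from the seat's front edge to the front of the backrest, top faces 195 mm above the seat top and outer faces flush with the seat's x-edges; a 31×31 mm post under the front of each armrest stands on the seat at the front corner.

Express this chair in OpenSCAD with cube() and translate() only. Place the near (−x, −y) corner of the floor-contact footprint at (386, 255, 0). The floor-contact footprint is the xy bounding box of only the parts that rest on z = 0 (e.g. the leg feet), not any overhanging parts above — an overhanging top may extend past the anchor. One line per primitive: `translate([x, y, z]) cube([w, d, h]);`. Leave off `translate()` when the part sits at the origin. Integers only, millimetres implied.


translate([386, 255, 437]) cube([505, 438, 31]);
translate([386, 255, 0]) cube([47, 47, 437]);
translate([844, 255, 0]) cube([47, 47, 437]);
translate([386, 646, 0]) cube([47, 47, 437]);
translate([844, 646, 0]) cube([47, 47, 437]);
translate([386, 672, 468]) cube([505, 21, 417]);
translate([386, 255, 632]) cube([31, 417, 31]);
translate([860, 255, 632]) cube([31, 417, 31]);
translate([386, 255, 468]) cube([31, 31, 164]);
translate([860, 255, 468]) cube([31, 31, 164]);


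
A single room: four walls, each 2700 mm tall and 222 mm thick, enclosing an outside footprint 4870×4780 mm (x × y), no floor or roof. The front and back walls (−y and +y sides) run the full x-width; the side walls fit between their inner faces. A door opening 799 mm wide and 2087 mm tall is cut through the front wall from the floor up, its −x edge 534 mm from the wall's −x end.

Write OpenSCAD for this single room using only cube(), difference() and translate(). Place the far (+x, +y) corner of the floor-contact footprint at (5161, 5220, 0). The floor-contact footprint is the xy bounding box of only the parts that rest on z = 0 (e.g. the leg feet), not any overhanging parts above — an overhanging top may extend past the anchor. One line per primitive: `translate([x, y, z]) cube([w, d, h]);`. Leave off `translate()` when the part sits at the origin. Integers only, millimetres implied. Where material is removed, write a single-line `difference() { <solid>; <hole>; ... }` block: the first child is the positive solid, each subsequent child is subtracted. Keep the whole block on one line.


difference() { translate([291, 440, 0]) cube([4870, 222, 2700]); translate([825, 440, 0]) cube([799, 222, 2087]); }
translate([291, 4998, 0]) cube([4870, 222, 2700]);
translate([291, 662, 0]) cube([222, 4336, 2700]);
translate([4939, 662, 0]) cube([222, 4336, 2700]);


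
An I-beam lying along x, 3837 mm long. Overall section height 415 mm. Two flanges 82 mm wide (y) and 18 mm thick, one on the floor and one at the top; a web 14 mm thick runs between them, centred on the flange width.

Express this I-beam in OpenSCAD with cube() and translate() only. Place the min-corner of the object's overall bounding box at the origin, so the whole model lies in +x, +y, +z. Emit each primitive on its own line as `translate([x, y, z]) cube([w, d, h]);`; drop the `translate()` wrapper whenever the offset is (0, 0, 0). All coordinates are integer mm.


cube([3837, 82, 18]);
translate([0, 34, 18]) cube([3837, 14, 379]);
translate([0, 0, 397]) cube([3837, 82, 18]);


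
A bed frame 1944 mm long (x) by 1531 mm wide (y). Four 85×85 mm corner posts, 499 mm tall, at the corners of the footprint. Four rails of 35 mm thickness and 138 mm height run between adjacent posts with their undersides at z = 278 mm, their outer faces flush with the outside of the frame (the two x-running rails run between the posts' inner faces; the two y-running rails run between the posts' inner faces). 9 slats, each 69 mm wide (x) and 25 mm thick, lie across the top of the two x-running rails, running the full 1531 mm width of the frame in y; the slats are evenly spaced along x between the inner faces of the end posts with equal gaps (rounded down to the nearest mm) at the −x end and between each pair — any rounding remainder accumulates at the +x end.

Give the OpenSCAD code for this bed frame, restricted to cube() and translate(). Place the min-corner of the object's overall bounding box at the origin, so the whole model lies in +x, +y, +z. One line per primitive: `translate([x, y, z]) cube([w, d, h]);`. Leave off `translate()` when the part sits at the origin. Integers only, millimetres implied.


cube([85, 85, 499]);
translate([0, 1446, 0]) cube([85, 85, 499]);
translate([1859, 0, 0]) cube([85, 85, 499]);
translate([1859, 1446, 0]) cube([85, 85, 499]);
translate([85, 0, 278]) cube([1774, 35, 138]);
translate([85, 1496, 278]) cube([1774, 35, 138]);
translate([0, 85, 278]) cube([35, 1361, 138]);
translate([1909, 85, 278]) cube([35, 1361, 138]);
translate([200, 0, 416]) cube([69, 1531, 25]);
translate([384, 0, 416]) cube([69, 1531, 25]);
translate([568, 0, 416]) cube([69, 1531, 25]);
translate([752, 0, 416]) cube([69, 1531, 25]);
translate([936, 0, 416]) cube([69, 1531, 25]);
translate([1120, 0, 416]) cube([69, 1531, 25]);
translate([1304, 0, 416]) cube([69, 1531, 25]);
translate([1488, 0, 416]) cube([69, 1531, 25]);
translate([1672, 0, 416]) cube([69, 1531, 25]);


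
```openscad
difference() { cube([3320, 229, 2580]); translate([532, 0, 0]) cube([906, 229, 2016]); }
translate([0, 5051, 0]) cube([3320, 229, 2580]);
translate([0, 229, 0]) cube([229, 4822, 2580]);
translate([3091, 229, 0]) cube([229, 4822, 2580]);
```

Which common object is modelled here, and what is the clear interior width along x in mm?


A single room. The interior width is 2862 mm.

Four walls enclosing a rectangle with a door in the front wall — a room. Outside width 3320 minus two 229 mm walls gives 2862 mm.


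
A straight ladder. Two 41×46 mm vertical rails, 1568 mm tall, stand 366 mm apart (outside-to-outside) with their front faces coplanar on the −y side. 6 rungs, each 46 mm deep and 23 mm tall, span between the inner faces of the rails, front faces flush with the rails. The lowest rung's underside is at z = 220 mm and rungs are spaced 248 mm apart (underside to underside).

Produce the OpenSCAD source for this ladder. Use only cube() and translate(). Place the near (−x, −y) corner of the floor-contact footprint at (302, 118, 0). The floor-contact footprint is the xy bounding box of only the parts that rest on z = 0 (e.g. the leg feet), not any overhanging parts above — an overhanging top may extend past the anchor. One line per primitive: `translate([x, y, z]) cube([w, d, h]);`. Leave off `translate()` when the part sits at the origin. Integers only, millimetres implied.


translate([302, 118, 0]) cube([41, 46, 1568]);
translate([627, 118, 0]) cube([41, 46, 1568]);
translate([343, 118, 220]) cube([284, 46, 23]);
translate([343, 118, 468]) cube([284, 46, 23]);
translate([343, 118, 716]) cube([284, 46, 23]);
translate([343, 118, 964]) cube([284, 46, 23]);
translate([343, 118, 1212]) cube([284, 46, 23]);
translate([343, 118, 1460]) cube([284, 46, 23]);


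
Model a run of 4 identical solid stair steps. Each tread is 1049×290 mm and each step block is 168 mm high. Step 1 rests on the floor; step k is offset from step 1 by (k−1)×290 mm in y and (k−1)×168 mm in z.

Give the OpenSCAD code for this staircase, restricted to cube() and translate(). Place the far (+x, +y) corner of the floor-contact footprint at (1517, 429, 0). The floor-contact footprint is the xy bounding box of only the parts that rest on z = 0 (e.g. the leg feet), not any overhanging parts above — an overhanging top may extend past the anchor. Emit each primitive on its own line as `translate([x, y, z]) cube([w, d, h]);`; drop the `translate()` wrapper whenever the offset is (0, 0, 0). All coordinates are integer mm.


translate([468, 139, 0]) cube([1049, 290, 168]);
translate([468, 429, 168]) cube([1049, 290, 168]);
translate([468, 719, 336]) cube([1049, 290, 168]);
translate([468, 1009, 504]) cube([1049, 290, 168]);


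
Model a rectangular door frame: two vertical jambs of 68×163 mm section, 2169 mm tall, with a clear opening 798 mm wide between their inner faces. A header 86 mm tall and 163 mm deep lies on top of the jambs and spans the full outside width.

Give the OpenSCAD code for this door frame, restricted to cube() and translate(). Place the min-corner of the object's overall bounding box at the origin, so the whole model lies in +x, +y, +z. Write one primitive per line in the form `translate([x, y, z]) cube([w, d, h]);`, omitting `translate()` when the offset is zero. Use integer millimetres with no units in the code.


cube([68, 163, 2169]);
translate([866, 0, 0]) cube([68, 163, 2169]);
translate([0, 0, 2169]) cube([934, 163, 86]);


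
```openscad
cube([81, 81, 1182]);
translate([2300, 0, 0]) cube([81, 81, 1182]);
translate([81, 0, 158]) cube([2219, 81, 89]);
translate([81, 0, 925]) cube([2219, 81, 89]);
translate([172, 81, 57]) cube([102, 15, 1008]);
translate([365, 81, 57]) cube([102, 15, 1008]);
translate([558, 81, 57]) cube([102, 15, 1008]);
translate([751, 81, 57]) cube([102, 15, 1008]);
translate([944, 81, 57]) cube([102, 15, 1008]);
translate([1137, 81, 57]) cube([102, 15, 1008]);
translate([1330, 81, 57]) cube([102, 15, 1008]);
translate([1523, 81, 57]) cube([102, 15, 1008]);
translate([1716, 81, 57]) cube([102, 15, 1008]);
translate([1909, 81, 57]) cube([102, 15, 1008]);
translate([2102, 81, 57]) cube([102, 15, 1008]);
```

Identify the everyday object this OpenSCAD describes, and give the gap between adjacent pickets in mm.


A fence section. The picket gap is 91 mm.

Two posts, two rails, 11 pickets — a fence section. Span 2219 mm holds 11 pickets of 102 mm with 12 equal gaps: ⌊(2219 − 11·102) / 12⌋ = 91 mm.


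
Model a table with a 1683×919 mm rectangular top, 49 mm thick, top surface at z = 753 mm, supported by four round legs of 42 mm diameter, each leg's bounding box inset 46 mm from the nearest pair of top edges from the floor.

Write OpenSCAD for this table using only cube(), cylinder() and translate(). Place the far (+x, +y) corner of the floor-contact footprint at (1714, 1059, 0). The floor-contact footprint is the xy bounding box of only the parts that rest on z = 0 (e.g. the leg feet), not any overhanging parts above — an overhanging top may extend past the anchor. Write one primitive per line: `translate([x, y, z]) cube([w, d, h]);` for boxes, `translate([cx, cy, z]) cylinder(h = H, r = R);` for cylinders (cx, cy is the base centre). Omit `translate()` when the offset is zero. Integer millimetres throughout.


translate([77, 186, 704]) cube([1683, 919, 49]);
translate([144, 253, 0]) cylinder(h = 704, r = 21);
translate([1693, 253, 0]) cylinder(h = 704, r = 21);
translate([144, 1038, 0]) cylinder(h = 704, r = 21);
translate([1693, 1038, 0]) cylinder(h = 704, r = 21);


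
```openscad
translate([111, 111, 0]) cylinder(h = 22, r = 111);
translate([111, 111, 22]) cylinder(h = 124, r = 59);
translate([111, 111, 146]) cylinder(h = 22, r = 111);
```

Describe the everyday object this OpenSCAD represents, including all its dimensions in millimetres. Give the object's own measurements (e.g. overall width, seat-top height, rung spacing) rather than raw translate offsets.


A spool: two coaxial disc flanges of radius 111 mm and thickness 22 mm, joined by a core cylinder of radius 59 mm and height 124 mm. The lower flange rests on z = 0 and the three cylinders share a vertical axis.


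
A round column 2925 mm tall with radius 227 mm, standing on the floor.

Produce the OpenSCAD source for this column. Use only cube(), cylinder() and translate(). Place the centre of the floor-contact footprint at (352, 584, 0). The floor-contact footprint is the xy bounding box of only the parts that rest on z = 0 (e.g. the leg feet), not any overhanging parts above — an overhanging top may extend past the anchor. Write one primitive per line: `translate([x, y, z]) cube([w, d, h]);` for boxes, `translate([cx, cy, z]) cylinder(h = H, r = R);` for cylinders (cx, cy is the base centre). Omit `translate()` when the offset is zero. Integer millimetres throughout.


translate([352, 584, 0]) cylinder(h = 2925, r = 227);


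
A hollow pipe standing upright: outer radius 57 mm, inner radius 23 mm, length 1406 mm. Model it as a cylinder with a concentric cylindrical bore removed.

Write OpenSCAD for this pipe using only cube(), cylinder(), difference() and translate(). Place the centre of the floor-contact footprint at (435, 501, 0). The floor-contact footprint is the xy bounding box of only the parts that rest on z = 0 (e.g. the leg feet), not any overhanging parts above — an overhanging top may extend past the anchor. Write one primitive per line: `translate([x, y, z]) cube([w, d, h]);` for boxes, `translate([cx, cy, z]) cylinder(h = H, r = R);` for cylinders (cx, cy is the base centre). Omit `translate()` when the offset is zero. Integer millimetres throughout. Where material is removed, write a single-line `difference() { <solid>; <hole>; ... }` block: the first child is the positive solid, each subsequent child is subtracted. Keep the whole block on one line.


difference() { translate([435, 501, 0]) cylinder(h = 1406, r = 57); translate([435, 501, 0]) cylinder(h = 1406, r = 23); }


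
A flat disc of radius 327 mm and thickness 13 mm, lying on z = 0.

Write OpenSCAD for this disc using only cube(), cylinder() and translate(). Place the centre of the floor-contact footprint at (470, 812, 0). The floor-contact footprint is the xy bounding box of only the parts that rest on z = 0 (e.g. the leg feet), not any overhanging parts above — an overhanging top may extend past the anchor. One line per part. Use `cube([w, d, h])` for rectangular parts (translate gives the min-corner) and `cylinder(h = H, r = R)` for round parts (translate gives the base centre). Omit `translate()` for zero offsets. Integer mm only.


translate([470, 812, 0]) cylinder(h = 13, r = 327);


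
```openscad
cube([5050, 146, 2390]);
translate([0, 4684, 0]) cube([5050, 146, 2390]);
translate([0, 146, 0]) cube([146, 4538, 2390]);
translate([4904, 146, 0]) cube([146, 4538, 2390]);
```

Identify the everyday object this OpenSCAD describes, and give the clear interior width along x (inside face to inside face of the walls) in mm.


A house (or room) frame. The interior width is 4758 mm.

Four 2390 mm walls enclosing a rectangle with no floor or roof — a room or house frame. Outside width is 5050 mm and wall thickness is 146 mm, so the interior width is 5050 − 2 × 146 = 4758 mm.


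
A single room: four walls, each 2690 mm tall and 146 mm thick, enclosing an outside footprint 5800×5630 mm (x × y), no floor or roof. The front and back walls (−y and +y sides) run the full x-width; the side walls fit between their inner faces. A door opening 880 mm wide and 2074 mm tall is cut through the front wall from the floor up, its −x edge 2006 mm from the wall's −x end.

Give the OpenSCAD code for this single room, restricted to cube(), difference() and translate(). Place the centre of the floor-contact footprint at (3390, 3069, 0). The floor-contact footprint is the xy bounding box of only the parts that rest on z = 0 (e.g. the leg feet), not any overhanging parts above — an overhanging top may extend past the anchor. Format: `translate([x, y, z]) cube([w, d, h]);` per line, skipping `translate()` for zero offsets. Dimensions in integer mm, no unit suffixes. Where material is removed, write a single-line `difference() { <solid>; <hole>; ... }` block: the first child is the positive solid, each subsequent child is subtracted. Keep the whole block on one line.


difference() { translate([490, 254, 0]) cube([5800, 146, 2690]); translate([2496, 254, 0]) cube([880, 146, 2074]); }
translate([490, 5738, 0]) cube([5800, 146, 2690]);
translate([490, 400, 0]) cube([146, 5338, 2690]);
translate([6144, 400, 0]) cube([146, 5338, 2690]);


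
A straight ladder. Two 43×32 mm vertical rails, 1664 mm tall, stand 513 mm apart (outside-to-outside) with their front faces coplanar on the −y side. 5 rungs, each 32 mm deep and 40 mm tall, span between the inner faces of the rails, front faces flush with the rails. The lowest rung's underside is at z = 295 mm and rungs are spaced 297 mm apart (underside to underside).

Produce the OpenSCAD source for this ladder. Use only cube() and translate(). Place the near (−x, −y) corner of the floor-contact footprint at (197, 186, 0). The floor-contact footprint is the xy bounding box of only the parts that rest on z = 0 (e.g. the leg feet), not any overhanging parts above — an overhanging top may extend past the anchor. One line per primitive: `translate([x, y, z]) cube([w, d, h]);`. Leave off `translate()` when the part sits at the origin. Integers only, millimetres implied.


translate([197, 186, 0]) cube([43, 32, 1664]);
translate([667, 186, 0]) cube([43, 32, 1664]);
translate([240, 186, 295]) cube([427, 32, 40]);
translate([240, 186, 592]) cube([427, 32, 40]);
translate([240, 186, 889]) cube([427, 32, 40]);
translate([240, 186, 1186]) cube([427, 32, 40]);
translate([240, 186, 1483]) cube([427, 32, 40]);


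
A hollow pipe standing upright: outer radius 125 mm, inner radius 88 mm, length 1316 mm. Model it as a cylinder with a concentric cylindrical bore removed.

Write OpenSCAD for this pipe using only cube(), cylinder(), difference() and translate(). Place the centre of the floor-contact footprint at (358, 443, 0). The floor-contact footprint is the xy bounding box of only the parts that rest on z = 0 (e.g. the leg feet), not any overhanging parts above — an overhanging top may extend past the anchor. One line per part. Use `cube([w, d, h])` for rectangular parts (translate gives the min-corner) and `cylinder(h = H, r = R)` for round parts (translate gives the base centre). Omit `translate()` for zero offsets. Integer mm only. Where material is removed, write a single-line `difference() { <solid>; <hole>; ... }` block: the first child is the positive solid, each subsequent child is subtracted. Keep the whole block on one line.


difference() { translate([358, 443, 0]) cylinder(h = 1316, r = 125); translate([358, 443, 0]) cylinder(h = 1316, r = 88); }


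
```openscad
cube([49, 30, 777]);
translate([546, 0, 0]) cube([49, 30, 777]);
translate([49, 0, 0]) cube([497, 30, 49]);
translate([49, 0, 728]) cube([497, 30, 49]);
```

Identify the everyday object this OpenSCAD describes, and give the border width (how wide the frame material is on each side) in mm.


A picture frame. The border width is 49 mm.

Four thin pieces enclosing a rectangular opening — a picture frame. The two full-height stiles are 777 mm tall; the top rail sits at z = 728 and is 49 mm tall, so the border above the opening is 777 − 728 = 49 mm, matching the stile x-width.


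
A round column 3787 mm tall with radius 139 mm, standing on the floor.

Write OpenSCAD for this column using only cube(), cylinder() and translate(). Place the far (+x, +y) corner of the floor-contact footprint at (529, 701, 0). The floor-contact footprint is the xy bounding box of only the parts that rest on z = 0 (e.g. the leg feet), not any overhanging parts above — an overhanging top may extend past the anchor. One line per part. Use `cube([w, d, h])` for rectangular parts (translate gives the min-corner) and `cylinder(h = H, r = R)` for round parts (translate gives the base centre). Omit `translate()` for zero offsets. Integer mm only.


translate([390, 562, 0]) cylinder(h = 3787, r = 139);


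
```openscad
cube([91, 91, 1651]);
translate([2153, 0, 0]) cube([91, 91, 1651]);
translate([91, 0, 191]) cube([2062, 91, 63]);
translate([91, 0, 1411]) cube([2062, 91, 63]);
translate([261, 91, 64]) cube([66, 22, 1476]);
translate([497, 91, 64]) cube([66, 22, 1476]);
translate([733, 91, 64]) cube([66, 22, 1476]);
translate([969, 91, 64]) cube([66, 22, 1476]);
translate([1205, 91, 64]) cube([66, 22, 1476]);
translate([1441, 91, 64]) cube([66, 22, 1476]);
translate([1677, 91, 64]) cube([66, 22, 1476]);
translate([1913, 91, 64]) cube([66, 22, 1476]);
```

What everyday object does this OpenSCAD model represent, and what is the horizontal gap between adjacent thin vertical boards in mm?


A fence section. The picket gap is 170 mm.

Two posts, two rails, 8 pickets — a fence section. Span 2062 mm holds 8 pickets of 66 mm with 9 equal gaps: ⌊(2062 − 8·66) / 9⌋ = 170 mm.


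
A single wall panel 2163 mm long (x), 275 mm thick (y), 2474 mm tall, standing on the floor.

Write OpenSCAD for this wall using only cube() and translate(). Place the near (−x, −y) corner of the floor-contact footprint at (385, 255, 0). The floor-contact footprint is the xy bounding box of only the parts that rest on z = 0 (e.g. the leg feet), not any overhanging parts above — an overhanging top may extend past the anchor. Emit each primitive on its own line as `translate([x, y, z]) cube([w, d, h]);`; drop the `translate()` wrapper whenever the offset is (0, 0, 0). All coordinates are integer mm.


translate([385, 255, 0]) cube([2163, 275, 2474]);


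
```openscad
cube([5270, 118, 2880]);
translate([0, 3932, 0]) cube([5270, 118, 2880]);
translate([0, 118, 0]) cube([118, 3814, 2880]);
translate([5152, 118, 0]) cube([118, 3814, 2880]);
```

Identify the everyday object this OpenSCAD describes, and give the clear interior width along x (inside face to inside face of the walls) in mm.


A house (or room) frame. The interior width is 5034 mm.

Four 2880 mm walls enclosing a rectangle with no floor or roof — a room or house frame. Outside width is 5270 mm and wall thickness is 118 mm, so the interior width is 5270 − 2 × 118 = 5034 mm.


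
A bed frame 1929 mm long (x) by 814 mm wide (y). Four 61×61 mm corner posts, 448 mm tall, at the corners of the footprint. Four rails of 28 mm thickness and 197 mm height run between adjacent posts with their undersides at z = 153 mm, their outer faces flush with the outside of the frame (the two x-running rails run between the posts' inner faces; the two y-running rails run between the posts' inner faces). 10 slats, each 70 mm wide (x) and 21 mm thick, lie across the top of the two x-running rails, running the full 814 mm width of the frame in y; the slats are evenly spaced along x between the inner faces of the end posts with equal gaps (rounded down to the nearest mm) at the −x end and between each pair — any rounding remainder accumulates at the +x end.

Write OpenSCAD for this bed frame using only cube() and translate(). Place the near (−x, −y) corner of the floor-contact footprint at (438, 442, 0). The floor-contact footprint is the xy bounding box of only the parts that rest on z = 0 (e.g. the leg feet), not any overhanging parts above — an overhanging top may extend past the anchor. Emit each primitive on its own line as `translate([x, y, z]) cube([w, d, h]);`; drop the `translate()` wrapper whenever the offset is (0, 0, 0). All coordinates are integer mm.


// slat z = rail_z + rail_h = 153 + 197 = 350
// slat gap = ⌊(1807 − 10·70) / 11⌋ = 100
translate([438, 442, 0]) cube([61, 61, 448]);
translate([438, 1195, 0]) cube([61, 61, 448]);
translate([2306, 442, 0]) cube([61, 61, 448]);
translate([2306, 1195, 0]) cube([61, 61, 448]);
translate([499, 442, 153]) cube([1807, 28, 197]);
translate([499, 1228, 153]) cube([1807, 28, 197]);
translate([438, 503, 153]) cube([28, 692, 197]);
translate([2339, 503, 153]) cube([28, 692, 197]);
translate([599, 442, 350]) cube([70, 814, 21]);
translate([769, 442, 350]) cube([70, 814, 21]);
translate([939, 442, 350]) cube([70, 814, 21]);
translate([1109, 442, 350]) cube([70, 814, 21]);
translate([1279, 442, 350]) cube([70, 814, 21]);
translate([1449, 442, 350]) cube([70, 814, 21]);
translate([1619, 442, 350]) cube([70, 814, 21]);
translate([1789, 442, 350]) cube([70, 814, 21]);
translate([1959, 442, 350]) cube([70, 814, 21]);
translate([2129, 442, 350]) cube([70, 814, 21]);


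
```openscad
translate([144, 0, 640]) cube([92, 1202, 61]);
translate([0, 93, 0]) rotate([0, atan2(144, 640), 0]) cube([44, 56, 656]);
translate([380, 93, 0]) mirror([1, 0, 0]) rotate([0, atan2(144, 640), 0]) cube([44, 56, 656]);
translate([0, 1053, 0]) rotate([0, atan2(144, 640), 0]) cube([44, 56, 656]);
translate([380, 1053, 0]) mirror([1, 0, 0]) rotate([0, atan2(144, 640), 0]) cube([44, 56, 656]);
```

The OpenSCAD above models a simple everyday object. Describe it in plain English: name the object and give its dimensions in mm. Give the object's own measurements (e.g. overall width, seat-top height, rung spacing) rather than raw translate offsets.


A sawhorse. A 92×1202×61 mm beam (x, y, z) sits on two A-frame leg pairs. Each pair is two raked legs of 44×56 mm section (56 mm along y) splaying symmetrically in x. Each leg rises 640 mm vertically over 144 mm of horizontal reach and is 656 mm long along its own axis. Every leg's outer bottom edge rests on the floor and its outer top edge meets a bottom edge of the beam — the left legs (tilting toward +x) meet the beam's −x bottom edge, the right legs (their mirror images, tilting toward −x) meet its +x bottom edge — so the leg tops tuck under the beam, the beam's underside is 640 mm above the floor, and the feet are 380 mm apart outside-to-outside with the beam centred between them. The two leg pairs are set in 93 mm from either end of the beam.


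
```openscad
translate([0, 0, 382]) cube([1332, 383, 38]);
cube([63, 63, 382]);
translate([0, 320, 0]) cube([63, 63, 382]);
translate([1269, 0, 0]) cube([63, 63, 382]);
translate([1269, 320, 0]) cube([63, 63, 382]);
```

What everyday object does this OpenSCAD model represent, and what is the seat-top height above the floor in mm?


A bench. The seat-top height is 420 mm.

A long slab on four corner posts — a bench. The slab sits at z = 382 with thickness 38, so the top is 382 + 38 = 420 mm.


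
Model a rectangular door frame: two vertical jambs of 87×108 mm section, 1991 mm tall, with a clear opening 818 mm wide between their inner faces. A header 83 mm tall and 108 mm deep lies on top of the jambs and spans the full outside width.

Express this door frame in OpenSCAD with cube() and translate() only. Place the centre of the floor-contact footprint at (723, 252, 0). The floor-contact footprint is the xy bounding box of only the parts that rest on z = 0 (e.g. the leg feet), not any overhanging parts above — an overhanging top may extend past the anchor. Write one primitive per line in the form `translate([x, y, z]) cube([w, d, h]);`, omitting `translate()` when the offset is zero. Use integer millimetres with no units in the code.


translate([227, 198, 0]) cube([87, 108, 1991]);
translate([1132, 198, 0]) cube([87, 108, 1991]);
translate([227, 198, 1991]) cube([992, 108, 83]);


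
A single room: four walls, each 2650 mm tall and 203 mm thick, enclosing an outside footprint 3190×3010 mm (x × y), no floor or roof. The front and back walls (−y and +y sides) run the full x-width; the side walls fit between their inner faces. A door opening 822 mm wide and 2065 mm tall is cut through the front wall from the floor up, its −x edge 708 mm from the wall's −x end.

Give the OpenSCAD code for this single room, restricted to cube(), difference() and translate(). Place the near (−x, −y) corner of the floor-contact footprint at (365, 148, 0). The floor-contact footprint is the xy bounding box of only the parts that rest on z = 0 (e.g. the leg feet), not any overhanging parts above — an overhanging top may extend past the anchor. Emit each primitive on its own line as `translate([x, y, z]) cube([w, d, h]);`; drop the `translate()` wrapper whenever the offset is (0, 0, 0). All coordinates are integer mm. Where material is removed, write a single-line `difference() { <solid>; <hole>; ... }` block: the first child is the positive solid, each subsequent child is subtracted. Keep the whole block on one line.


difference() { translate([365, 148, 0]) cube([3190, 203, 2650]); translate([1073, 148, 0]) cube([822, 203, 2065]); }
translate([365, 2955, 0]) cube([3190, 203, 2650]);
translate([365, 351, 0]) cube([203, 2604, 2650]);
translate([3352, 351, 0]) cube([203, 2604, 2650]);


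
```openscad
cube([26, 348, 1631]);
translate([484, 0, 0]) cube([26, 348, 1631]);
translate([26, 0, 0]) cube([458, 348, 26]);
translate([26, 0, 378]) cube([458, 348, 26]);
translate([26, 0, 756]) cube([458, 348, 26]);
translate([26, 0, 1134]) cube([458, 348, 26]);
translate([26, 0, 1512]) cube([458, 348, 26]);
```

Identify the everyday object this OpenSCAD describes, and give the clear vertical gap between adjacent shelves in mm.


A bookshelf. The clear shelf gap is 352 mm.

Two tall side panels with 5 horizontal boards between them — a bookshelf. The first two shelf undersides are at z = 0 and z = 378; with shelf thickness 26, the clear gap is 378 − 0 − 26 = 352 mm.


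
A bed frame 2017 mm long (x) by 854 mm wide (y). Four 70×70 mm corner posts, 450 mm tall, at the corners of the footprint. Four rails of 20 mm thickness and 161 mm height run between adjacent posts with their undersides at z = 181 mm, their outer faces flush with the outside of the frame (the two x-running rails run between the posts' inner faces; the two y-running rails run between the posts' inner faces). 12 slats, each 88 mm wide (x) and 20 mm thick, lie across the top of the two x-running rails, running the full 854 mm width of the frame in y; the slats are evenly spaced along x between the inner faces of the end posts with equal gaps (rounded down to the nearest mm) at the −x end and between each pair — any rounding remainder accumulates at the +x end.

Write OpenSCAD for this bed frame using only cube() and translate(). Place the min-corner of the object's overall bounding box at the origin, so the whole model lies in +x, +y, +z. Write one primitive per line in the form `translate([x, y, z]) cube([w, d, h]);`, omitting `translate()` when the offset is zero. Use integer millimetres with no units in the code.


// slat z = rail_z + rail_h = 181 + 161 = 342
// slat gap = ⌊(1877 − 12·88) / 13⌋ = 63
cube([70, 70, 450]);
translate([0, 784, 0]) cube([70, 70, 450]);
translate([1947, 0, 0]) cube([70, 70, 450]);
translate([1947, 784, 0]) cube([70, 70, 450]);
translate([70, 0, 181]) cube([1877, 20, 161]);
translate([70, 834, 181]) cube([1877, 20, 161]);
translate([0, 70, 181]) cube([20, 714, 161]);
translate([1997, 70, 181]) cube([20, 714, 161]);
translate([133, 0, 342]) cube([88, 854, 20]);
translate([284, 0, 342]) cube([88, 854, 20]);
translate([435, 0, 342]) cube([88, 854, 20]);
translate([586, 0, 342]) cube([88, 854, 20]);
translate([737, 0, 342]) cube([88, 854, 20]);
translate([888, 0, 342]) cube([88, 854, 20]);
translate([1039, 0, 342]) cube([88, 854, 20]);
translate([1190, 0, 342]) cube([88, 854, 20]);
translate([1341, 0, 342]) cube([88, 854, 20]);
translate([1492, 0, 342]) cube([88, 854, 20]);
translate([1643, 0, 342]) cube([88, 854, 20]);
translate([1794, 0, 342]) cube([88, 854, 20]);


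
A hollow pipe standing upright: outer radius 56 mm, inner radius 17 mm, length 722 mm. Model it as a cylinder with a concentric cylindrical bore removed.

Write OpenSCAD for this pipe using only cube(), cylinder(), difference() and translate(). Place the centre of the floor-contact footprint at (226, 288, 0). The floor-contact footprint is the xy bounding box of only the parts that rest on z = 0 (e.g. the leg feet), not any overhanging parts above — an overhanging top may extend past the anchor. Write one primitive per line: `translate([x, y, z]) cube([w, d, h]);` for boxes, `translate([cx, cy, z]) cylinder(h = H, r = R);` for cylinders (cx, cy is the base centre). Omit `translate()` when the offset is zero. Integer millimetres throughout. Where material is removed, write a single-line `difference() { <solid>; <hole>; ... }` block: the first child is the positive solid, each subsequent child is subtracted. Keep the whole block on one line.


difference() { translate([226, 288, 0]) cylinder(h = 722, r = 56); translate([226, 288, 0]) cylinder(h = 722, r = 17); }


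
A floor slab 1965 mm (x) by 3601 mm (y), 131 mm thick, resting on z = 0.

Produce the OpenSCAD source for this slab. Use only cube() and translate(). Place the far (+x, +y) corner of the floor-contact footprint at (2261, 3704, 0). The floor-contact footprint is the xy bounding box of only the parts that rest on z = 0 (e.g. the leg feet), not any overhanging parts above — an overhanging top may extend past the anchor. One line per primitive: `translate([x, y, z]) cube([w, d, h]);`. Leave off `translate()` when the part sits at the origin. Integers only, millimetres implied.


translate([296, 103, 0]) cube([1965, 3601, 131]);


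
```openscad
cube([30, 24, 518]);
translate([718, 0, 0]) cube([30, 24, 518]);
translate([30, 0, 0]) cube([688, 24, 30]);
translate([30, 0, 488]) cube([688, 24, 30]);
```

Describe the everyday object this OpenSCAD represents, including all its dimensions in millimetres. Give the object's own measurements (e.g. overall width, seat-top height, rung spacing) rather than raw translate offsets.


A rectangular picture frame lying in the x–z plane (depth along y). The opening is 688 mm wide (x) by 458 mm tall (z), surrounded by a border 30 mm wide on all four sides. The frame is 24 mm deep and is made of two full-height vertical stiles with two horizontal rails fitted between them.


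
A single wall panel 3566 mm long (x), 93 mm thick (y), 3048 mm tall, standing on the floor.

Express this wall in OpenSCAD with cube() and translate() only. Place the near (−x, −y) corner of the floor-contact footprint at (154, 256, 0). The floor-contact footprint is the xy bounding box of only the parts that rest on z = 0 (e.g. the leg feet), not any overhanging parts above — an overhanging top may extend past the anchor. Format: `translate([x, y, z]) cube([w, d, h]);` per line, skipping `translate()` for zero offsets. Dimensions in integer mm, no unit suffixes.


translate([154, 256, 0]) cube([3566, 93, 3048]);


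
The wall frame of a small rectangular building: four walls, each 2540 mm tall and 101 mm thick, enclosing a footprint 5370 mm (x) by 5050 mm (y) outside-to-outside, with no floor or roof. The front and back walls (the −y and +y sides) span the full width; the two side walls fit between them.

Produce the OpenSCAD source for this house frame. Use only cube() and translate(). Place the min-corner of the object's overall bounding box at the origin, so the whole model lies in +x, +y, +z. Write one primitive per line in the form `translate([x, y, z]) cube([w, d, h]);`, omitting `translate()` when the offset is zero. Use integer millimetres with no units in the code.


cube([5370, 101, 2540]);
translate([0, 4949, 0]) cube([5370, 101, 2540]);
translate([0, 101, 0]) cube([101, 4848, 2540]);
translate([5269, 101, 0]) cube([101, 4848, 2540]);


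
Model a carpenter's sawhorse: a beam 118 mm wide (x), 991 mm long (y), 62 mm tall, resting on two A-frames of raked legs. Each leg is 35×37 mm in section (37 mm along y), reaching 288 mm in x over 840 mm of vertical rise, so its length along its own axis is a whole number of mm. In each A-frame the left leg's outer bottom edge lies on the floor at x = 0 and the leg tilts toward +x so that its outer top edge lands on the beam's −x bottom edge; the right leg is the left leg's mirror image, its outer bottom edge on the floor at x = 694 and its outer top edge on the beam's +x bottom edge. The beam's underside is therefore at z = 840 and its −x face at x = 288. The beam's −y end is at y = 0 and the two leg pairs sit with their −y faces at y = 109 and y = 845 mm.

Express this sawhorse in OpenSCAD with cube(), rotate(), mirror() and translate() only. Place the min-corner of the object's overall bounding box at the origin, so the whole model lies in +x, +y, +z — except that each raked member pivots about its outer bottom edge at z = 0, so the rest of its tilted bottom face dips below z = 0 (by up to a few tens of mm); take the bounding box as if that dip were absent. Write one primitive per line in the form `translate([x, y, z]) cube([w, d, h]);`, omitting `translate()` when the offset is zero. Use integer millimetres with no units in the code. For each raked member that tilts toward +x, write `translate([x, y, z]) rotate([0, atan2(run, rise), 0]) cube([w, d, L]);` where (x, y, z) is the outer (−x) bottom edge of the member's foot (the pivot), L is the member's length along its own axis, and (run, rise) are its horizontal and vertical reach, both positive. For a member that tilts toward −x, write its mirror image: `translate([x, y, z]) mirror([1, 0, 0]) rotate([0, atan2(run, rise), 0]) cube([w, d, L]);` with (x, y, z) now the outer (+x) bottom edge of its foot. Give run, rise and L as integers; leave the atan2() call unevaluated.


translate([288, 0, 840]) cube([118, 991, 62]);
translate([0, 109, 0]) rotate([0, atan2(288, 840), 0]) cube([35, 37, 888]);
translate([694, 109, 0]) mirror([1, 0, 0]) rotate([0, atan2(288, 840), 0]) cube([35, 37, 888]);
translate([0, 845, 0]) rotate([0, atan2(288, 840), 0]) cube([35, 37, 888]);
translate([694, 845, 0]) mirror([1, 0, 0]) rotate([0, atan2(288, 840), 0]) cube([35, 37, 888]);


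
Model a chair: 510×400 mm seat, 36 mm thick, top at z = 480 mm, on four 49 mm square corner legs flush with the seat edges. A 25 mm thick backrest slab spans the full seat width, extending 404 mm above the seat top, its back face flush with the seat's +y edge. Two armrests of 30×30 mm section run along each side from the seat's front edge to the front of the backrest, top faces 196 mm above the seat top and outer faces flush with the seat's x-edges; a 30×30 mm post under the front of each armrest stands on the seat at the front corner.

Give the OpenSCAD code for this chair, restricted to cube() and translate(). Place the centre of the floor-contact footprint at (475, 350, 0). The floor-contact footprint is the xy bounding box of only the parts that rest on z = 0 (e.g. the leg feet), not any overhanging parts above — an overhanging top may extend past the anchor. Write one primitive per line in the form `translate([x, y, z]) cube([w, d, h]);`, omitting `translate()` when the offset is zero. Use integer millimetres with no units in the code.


translate([220, 150, 444]) cube([510, 400, 36]);
translate([220, 150, 0]) cube([49, 49, 444]);
translate([681, 150, 0]) cube([49, 49, 444]);
translate([220, 501, 0]) cube([49, 49, 444]);
translate([681, 501, 0]) cube([49, 49, 444]);
translate([220, 525, 480]) cube([510, 25, 404]);
translate([220, 150, 646]) cube([30, 375, 30]);
translate([700, 150, 646]) cube([30, 375, 30]);
translate([220, 150, 480]) cube([30, 30, 166]);
translate([700, 150, 480]) cube([30, 30, 166]);


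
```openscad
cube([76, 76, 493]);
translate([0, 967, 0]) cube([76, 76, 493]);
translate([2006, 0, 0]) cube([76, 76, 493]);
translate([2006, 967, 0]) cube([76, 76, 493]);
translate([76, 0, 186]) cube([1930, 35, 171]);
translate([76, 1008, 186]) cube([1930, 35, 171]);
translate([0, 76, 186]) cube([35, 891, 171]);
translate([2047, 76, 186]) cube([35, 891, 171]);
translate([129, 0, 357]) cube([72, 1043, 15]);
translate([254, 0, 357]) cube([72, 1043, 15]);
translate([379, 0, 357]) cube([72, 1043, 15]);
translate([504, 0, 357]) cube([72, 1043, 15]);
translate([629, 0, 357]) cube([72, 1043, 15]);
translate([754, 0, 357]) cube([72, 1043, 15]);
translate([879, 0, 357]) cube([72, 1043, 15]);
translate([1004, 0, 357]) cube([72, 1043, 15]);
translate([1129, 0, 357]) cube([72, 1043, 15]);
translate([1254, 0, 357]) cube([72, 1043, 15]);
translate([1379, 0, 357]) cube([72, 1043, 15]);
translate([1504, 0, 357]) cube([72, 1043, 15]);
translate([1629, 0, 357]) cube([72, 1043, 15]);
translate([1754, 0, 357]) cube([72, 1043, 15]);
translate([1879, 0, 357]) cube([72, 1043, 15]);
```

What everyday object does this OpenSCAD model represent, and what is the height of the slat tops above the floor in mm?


A bed frame. The slat-top height is 372 mm.

Four posts, four rails, and a row of slats — a bed frame. Slats sit on the rails at z = 186 + 171 = 357; with slat thickness 15, the top is 372 mm.
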